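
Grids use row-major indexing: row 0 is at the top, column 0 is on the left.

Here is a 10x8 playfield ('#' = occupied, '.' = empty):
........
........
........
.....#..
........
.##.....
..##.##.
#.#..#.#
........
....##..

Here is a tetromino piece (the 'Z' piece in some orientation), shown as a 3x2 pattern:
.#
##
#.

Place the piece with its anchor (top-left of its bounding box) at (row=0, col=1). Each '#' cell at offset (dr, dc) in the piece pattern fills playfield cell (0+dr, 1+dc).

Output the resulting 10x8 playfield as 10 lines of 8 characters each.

Answer: ..#.....
.##.....
.#......
.....#..
........
.##.....
..##.##.
#.#..#.#
........
....##..

Derivation:
Fill (0+0,1+1) = (0,2)
Fill (0+1,1+0) = (1,1)
Fill (0+1,1+1) = (1,2)
Fill (0+2,1+0) = (2,1)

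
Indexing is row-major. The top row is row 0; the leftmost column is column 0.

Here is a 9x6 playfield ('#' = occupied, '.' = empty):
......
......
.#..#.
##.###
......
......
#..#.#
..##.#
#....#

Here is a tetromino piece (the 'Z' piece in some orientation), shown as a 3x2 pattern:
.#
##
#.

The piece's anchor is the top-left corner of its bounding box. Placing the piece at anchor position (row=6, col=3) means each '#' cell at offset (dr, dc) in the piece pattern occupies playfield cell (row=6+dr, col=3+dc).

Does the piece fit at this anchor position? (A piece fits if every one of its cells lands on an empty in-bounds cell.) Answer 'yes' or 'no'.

Answer: no

Derivation:
Check each piece cell at anchor (6, 3):
  offset (0,1) -> (6,4): empty -> OK
  offset (1,0) -> (7,3): occupied ('#') -> FAIL
  offset (1,1) -> (7,4): empty -> OK
  offset (2,0) -> (8,3): empty -> OK
All cells valid: no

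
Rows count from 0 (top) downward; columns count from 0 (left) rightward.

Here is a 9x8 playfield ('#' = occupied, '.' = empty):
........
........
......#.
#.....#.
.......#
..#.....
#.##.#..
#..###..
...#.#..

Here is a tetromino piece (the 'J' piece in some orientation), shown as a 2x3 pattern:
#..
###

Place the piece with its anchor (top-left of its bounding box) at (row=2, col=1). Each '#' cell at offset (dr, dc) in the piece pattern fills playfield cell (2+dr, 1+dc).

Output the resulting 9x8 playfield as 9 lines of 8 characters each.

Fill (2+0,1+0) = (2,1)
Fill (2+1,1+0) = (3,1)
Fill (2+1,1+1) = (3,2)
Fill (2+1,1+2) = (3,3)

Answer: ........
........
.#....#.
####..#.
.......#
..#.....
#.##.#..
#..###..
...#.#..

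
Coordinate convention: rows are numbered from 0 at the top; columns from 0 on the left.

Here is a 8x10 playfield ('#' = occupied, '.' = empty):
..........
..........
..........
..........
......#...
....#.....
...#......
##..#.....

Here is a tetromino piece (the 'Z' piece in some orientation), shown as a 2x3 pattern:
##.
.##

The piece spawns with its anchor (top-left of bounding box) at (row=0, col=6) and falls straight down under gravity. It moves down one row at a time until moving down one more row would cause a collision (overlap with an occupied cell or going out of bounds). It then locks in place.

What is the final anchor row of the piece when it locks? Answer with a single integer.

Spawn at (row=0, col=6). Try each row:
  row 0: fits
  row 1: fits
  row 2: fits
  row 3: fits
  row 4: blocked -> lock at row 3

Answer: 3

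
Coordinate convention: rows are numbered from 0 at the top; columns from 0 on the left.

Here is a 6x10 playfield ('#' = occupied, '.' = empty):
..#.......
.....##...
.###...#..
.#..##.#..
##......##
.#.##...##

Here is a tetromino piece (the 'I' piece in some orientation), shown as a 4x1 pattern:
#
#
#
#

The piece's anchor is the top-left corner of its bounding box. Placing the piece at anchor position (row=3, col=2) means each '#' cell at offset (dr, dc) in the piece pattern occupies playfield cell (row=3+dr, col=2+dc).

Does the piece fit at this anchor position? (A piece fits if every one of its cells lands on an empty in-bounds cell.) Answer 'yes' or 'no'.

Answer: no

Derivation:
Check each piece cell at anchor (3, 2):
  offset (0,0) -> (3,2): empty -> OK
  offset (1,0) -> (4,2): empty -> OK
  offset (2,0) -> (5,2): empty -> OK
  offset (3,0) -> (6,2): out of bounds -> FAIL
All cells valid: no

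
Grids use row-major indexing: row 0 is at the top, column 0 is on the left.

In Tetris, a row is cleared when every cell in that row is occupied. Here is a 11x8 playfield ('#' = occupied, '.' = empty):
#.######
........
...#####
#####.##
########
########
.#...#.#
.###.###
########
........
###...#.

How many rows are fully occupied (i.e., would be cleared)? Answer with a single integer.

Answer: 3

Derivation:
Check each row:
  row 0: 1 empty cell -> not full
  row 1: 8 empty cells -> not full
  row 2: 3 empty cells -> not full
  row 3: 1 empty cell -> not full
  row 4: 0 empty cells -> FULL (clear)
  row 5: 0 empty cells -> FULL (clear)
  row 6: 5 empty cells -> not full
  row 7: 2 empty cells -> not full
  row 8: 0 empty cells -> FULL (clear)
  row 9: 8 empty cells -> not full
  row 10: 4 empty cells -> not full
Total rows cleared: 3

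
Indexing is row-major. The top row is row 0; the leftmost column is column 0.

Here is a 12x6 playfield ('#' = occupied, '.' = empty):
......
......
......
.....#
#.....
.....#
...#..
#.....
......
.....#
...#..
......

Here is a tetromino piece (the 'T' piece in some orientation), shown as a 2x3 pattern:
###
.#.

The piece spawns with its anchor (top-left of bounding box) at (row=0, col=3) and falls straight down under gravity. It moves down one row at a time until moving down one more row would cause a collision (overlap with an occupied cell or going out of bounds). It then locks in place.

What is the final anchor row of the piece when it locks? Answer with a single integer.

Answer: 2

Derivation:
Spawn at (row=0, col=3). Try each row:
  row 0: fits
  row 1: fits
  row 2: fits
  row 3: blocked -> lock at row 2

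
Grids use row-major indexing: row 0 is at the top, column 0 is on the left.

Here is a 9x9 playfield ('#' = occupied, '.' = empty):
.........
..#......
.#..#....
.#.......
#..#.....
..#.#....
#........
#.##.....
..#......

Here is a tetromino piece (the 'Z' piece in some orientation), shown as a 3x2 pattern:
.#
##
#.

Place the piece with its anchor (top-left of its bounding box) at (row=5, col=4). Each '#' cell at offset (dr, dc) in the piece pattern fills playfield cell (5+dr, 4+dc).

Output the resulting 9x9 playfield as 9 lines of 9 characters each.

Answer: .........
..#......
.#..#....
.#.......
#..#.....
..#.##...
#...##...
#.###....
..#......

Derivation:
Fill (5+0,4+1) = (5,5)
Fill (5+1,4+0) = (6,4)
Fill (5+1,4+1) = (6,5)
Fill (5+2,4+0) = (7,4)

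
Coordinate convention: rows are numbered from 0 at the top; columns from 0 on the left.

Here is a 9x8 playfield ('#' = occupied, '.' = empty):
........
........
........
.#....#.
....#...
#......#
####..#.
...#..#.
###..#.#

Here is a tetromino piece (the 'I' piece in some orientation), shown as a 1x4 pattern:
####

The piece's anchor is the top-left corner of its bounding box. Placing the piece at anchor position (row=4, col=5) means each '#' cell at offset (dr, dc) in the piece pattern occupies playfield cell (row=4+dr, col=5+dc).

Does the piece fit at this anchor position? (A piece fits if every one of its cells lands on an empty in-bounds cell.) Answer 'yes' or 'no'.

Check each piece cell at anchor (4, 5):
  offset (0,0) -> (4,5): empty -> OK
  offset (0,1) -> (4,6): empty -> OK
  offset (0,2) -> (4,7): empty -> OK
  offset (0,3) -> (4,8): out of bounds -> FAIL
All cells valid: no

Answer: no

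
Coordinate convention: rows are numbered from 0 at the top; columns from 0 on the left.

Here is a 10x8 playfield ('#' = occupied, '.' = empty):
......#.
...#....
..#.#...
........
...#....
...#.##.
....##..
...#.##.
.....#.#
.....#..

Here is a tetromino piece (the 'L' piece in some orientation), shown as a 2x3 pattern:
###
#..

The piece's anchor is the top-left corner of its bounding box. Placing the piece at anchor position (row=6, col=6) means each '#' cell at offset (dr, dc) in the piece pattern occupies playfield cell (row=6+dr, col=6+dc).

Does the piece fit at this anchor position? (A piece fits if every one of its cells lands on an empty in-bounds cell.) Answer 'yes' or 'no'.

Check each piece cell at anchor (6, 6):
  offset (0,0) -> (6,6): empty -> OK
  offset (0,1) -> (6,7): empty -> OK
  offset (0,2) -> (6,8): out of bounds -> FAIL
  offset (1,0) -> (7,6): occupied ('#') -> FAIL
All cells valid: no

Answer: no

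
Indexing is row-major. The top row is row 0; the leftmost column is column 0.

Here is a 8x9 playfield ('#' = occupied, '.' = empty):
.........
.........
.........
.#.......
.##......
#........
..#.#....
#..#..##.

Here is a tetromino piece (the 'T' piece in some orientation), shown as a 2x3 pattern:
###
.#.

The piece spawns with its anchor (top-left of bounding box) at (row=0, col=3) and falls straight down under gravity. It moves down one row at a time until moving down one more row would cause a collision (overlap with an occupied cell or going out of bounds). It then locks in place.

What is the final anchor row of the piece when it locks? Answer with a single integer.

Answer: 4

Derivation:
Spawn at (row=0, col=3). Try each row:
  row 0: fits
  row 1: fits
  row 2: fits
  row 3: fits
  row 4: fits
  row 5: blocked -> lock at row 4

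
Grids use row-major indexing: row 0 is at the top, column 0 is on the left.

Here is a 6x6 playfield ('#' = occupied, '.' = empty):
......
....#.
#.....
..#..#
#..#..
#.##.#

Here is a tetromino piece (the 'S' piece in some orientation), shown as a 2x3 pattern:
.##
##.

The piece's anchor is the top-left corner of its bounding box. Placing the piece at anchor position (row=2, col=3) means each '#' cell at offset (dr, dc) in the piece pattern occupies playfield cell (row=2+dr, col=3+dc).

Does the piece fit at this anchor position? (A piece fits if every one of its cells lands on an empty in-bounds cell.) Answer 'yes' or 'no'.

Answer: yes

Derivation:
Check each piece cell at anchor (2, 3):
  offset (0,1) -> (2,4): empty -> OK
  offset (0,2) -> (2,5): empty -> OK
  offset (1,0) -> (3,3): empty -> OK
  offset (1,1) -> (3,4): empty -> OK
All cells valid: yes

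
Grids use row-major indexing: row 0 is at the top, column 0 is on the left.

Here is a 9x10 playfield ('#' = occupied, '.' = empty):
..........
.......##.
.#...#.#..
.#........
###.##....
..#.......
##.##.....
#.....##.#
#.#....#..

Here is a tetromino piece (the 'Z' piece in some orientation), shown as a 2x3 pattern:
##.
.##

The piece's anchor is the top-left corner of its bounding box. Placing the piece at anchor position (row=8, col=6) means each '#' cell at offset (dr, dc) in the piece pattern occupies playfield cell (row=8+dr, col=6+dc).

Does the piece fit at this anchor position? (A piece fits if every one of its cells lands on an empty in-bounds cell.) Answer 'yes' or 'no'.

Check each piece cell at anchor (8, 6):
  offset (0,0) -> (8,6): empty -> OK
  offset (0,1) -> (8,7): occupied ('#') -> FAIL
  offset (1,1) -> (9,7): out of bounds -> FAIL
  offset (1,2) -> (9,8): out of bounds -> FAIL
All cells valid: no

Answer: no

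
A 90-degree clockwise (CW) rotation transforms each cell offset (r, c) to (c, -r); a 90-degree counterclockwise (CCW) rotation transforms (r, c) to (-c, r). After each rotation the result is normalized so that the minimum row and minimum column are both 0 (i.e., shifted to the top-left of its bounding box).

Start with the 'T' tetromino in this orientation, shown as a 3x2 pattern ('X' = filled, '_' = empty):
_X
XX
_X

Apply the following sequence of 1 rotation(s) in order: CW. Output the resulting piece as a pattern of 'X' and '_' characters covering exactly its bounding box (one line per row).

Answer: _X_
XXX

Derivation:
Start:
_X
XX
_X
After rotation 1 (CW):
_X_
XXX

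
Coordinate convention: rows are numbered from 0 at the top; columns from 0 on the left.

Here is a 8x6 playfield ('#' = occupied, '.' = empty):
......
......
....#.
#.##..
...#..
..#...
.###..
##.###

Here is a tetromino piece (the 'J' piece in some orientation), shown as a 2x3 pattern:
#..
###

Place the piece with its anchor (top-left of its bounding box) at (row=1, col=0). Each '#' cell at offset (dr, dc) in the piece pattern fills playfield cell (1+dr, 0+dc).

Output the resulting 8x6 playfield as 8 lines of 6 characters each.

Answer: ......
#.....
###.#.
#.##..
...#..
..#...
.###..
##.###

Derivation:
Fill (1+0,0+0) = (1,0)
Fill (1+1,0+0) = (2,0)
Fill (1+1,0+1) = (2,1)
Fill (1+1,0+2) = (2,2)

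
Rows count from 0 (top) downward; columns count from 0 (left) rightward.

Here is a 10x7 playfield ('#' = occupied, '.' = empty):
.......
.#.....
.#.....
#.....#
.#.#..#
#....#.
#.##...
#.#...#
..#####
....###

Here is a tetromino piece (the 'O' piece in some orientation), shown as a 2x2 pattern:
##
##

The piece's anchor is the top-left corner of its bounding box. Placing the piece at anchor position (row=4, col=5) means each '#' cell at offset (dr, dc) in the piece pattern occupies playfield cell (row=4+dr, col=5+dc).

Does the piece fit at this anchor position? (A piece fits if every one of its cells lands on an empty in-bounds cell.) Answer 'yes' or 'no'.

Check each piece cell at anchor (4, 5):
  offset (0,0) -> (4,5): empty -> OK
  offset (0,1) -> (4,6): occupied ('#') -> FAIL
  offset (1,0) -> (5,5): occupied ('#') -> FAIL
  offset (1,1) -> (5,6): empty -> OK
All cells valid: no

Answer: no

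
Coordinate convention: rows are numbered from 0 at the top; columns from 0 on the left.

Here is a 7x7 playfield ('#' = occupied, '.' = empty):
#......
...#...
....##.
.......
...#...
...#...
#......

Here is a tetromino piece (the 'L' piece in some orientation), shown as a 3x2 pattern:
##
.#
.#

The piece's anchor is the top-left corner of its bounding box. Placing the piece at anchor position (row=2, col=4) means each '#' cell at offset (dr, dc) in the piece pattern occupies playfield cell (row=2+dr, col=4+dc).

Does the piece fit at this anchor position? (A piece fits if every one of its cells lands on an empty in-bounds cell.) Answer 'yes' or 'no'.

Answer: no

Derivation:
Check each piece cell at anchor (2, 4):
  offset (0,0) -> (2,4): occupied ('#') -> FAIL
  offset (0,1) -> (2,5): occupied ('#') -> FAIL
  offset (1,1) -> (3,5): empty -> OK
  offset (2,1) -> (4,5): empty -> OK
All cells valid: no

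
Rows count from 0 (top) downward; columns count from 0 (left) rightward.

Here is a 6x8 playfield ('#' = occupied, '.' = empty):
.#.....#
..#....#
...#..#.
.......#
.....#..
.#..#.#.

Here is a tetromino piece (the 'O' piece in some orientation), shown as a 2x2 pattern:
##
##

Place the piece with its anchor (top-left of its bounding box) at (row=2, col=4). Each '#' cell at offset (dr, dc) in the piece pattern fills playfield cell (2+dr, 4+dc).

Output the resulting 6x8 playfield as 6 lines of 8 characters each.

Answer: .#.....#
..#....#
...####.
....##.#
.....#..
.#..#.#.

Derivation:
Fill (2+0,4+0) = (2,4)
Fill (2+0,4+1) = (2,5)
Fill (2+1,4+0) = (3,4)
Fill (2+1,4+1) = (3,5)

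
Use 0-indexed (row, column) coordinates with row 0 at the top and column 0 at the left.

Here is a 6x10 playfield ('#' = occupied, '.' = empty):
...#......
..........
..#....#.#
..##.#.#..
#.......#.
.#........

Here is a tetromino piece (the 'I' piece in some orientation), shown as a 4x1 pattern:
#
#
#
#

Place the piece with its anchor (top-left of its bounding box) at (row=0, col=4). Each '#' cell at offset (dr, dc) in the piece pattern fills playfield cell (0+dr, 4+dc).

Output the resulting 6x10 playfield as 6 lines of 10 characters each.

Answer: ...##.....
....#.....
..#.#..#.#
..####.#..
#.......#.
.#........

Derivation:
Fill (0+0,4+0) = (0,4)
Fill (0+1,4+0) = (1,4)
Fill (0+2,4+0) = (2,4)
Fill (0+3,4+0) = (3,4)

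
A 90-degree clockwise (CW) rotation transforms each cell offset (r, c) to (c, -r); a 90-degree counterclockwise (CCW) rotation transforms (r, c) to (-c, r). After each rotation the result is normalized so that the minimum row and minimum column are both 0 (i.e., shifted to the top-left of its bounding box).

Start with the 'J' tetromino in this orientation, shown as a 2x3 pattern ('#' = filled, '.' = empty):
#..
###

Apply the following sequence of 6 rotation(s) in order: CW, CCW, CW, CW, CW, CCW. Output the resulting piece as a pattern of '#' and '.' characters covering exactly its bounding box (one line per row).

Answer: ###
..#

Derivation:
Start:
#..
###
After rotation 1 (CW):
##
#.
#.
After rotation 2 (CCW):
#..
###
After rotation 3 (CW):
##
#.
#.
After rotation 4 (CW):
###
..#
After rotation 5 (CW):
.#
.#
##
After rotation 6 (CCW):
###
..#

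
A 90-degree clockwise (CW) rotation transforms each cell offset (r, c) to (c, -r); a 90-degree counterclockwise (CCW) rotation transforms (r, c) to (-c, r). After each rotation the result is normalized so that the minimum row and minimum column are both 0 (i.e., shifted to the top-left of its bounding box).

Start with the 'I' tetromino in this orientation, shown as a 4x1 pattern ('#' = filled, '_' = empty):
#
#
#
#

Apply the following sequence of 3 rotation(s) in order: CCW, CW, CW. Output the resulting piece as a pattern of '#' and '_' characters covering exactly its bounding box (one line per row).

Start:
#
#
#
#
After rotation 1 (CCW):
####
After rotation 2 (CW):
#
#
#
#
After rotation 3 (CW):
####

Answer: ####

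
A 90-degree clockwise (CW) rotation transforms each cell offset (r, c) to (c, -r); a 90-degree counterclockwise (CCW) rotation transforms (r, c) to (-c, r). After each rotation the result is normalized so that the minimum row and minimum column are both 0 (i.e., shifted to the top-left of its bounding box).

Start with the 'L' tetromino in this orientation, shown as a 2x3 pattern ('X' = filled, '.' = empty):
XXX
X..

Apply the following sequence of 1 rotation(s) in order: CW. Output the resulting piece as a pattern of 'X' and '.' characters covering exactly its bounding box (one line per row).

Answer: XX
.X
.X

Derivation:
Start:
XXX
X..
After rotation 1 (CW):
XX
.X
.X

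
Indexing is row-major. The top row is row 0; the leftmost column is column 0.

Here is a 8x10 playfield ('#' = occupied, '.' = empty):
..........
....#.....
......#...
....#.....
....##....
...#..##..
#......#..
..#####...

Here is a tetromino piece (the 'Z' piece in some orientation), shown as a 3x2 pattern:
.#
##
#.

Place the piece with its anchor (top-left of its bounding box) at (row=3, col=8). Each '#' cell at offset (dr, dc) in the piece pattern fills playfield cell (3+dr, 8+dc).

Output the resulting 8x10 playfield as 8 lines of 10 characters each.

Fill (3+0,8+1) = (3,9)
Fill (3+1,8+0) = (4,8)
Fill (3+1,8+1) = (4,9)
Fill (3+2,8+0) = (5,8)

Answer: ..........
....#.....
......#...
....#....#
....##..##
...#..###.
#......#..
..#####...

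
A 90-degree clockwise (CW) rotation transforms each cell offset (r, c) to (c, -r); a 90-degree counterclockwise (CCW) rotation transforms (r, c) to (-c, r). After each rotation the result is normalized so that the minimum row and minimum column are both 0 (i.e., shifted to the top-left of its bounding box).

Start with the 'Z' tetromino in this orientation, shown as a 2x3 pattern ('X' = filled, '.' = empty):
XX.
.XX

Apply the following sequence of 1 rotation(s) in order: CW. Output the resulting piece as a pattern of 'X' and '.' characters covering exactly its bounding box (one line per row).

Start:
XX.
.XX
After rotation 1 (CW):
.X
XX
X.

Answer: .X
XX
X.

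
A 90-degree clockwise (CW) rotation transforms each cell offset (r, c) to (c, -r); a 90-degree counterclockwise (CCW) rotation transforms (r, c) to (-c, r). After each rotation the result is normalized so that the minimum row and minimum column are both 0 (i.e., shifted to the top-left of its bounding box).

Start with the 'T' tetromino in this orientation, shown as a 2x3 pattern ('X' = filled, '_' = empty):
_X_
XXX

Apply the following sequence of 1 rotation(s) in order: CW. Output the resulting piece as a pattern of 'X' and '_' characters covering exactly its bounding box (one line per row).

Start:
_X_
XXX
After rotation 1 (CW):
X_
XX
X_

Answer: X_
XX
X_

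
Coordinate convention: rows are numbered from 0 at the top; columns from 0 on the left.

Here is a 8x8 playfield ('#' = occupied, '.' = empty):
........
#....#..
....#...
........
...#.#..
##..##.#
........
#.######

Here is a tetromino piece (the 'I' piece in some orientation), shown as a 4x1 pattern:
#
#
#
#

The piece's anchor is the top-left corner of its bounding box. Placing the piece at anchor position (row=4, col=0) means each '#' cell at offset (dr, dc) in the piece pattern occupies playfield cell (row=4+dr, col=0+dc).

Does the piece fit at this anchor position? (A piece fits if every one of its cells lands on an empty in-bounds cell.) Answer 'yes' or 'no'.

Check each piece cell at anchor (4, 0):
  offset (0,0) -> (4,0): empty -> OK
  offset (1,0) -> (5,0): occupied ('#') -> FAIL
  offset (2,0) -> (6,0): empty -> OK
  offset (3,0) -> (7,0): occupied ('#') -> FAIL
All cells valid: no

Answer: no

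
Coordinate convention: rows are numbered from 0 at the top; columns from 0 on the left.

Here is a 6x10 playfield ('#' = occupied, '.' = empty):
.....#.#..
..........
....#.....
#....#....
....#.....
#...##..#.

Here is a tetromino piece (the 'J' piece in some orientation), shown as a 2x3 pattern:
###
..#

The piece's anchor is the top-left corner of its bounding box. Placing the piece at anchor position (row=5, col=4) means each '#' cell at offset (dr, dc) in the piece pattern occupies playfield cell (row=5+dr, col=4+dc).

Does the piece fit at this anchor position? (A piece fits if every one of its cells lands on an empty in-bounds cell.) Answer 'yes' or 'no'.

Answer: no

Derivation:
Check each piece cell at anchor (5, 4):
  offset (0,0) -> (5,4): occupied ('#') -> FAIL
  offset (0,1) -> (5,5): occupied ('#') -> FAIL
  offset (0,2) -> (5,6): empty -> OK
  offset (1,2) -> (6,6): out of bounds -> FAIL
All cells valid: no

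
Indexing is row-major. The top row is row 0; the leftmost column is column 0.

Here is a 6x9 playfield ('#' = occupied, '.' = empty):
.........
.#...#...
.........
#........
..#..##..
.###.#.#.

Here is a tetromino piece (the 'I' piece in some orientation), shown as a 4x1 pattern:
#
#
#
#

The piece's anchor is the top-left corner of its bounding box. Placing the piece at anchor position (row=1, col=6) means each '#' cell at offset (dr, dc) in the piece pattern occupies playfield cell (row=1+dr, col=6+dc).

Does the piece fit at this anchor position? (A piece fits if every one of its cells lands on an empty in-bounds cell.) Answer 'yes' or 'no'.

Check each piece cell at anchor (1, 6):
  offset (0,0) -> (1,6): empty -> OK
  offset (1,0) -> (2,6): empty -> OK
  offset (2,0) -> (3,6): empty -> OK
  offset (3,0) -> (4,6): occupied ('#') -> FAIL
All cells valid: no

Answer: no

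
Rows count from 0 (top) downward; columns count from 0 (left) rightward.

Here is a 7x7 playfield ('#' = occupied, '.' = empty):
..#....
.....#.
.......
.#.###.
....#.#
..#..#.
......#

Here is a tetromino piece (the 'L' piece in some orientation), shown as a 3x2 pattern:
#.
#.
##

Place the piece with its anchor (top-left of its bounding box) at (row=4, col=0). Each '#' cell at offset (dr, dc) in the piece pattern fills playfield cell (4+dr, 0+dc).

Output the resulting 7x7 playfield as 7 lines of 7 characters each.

Fill (4+0,0+0) = (4,0)
Fill (4+1,0+0) = (5,0)
Fill (4+2,0+0) = (6,0)
Fill (4+2,0+1) = (6,1)

Answer: ..#....
.....#.
.......
.#.###.
#...#.#
#.#..#.
##....#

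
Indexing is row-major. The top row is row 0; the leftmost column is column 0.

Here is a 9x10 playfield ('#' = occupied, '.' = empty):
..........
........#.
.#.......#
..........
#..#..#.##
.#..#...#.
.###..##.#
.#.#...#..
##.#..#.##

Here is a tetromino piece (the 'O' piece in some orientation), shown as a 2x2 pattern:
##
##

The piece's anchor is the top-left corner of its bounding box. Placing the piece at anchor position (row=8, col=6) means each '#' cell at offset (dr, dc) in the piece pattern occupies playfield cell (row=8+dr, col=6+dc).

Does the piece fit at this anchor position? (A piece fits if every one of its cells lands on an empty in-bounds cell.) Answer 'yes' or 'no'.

Answer: no

Derivation:
Check each piece cell at anchor (8, 6):
  offset (0,0) -> (8,6): occupied ('#') -> FAIL
  offset (0,1) -> (8,7): empty -> OK
  offset (1,0) -> (9,6): out of bounds -> FAIL
  offset (1,1) -> (9,7): out of bounds -> FAIL
All cells valid: no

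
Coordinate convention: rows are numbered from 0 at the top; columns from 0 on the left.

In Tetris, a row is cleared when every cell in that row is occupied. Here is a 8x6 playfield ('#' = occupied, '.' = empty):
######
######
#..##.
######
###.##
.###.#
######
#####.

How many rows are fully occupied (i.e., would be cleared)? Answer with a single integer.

Answer: 4

Derivation:
Check each row:
  row 0: 0 empty cells -> FULL (clear)
  row 1: 0 empty cells -> FULL (clear)
  row 2: 3 empty cells -> not full
  row 3: 0 empty cells -> FULL (clear)
  row 4: 1 empty cell -> not full
  row 5: 2 empty cells -> not full
  row 6: 0 empty cells -> FULL (clear)
  row 7: 1 empty cell -> not full
Total rows cleared: 4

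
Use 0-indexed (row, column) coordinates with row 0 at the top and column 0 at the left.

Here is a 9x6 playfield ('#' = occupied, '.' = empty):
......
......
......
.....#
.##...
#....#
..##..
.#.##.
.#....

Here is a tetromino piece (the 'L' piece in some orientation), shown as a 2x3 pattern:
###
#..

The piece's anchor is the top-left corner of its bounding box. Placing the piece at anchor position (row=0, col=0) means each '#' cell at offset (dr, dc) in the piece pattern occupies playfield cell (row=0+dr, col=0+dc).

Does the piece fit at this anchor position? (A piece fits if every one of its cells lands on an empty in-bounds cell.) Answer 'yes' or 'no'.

Answer: yes

Derivation:
Check each piece cell at anchor (0, 0):
  offset (0,0) -> (0,0): empty -> OK
  offset (0,1) -> (0,1): empty -> OK
  offset (0,2) -> (0,2): empty -> OK
  offset (1,0) -> (1,0): empty -> OK
All cells valid: yes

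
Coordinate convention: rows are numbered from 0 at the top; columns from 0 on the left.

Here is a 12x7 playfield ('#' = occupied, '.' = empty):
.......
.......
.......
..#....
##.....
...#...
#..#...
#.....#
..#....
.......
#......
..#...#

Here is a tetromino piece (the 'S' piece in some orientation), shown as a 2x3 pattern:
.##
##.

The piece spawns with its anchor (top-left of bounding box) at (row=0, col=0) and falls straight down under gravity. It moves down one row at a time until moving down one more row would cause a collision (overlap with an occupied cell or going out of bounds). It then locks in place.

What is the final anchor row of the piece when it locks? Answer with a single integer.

Spawn at (row=0, col=0). Try each row:
  row 0: fits
  row 1: fits
  row 2: fits
  row 3: blocked -> lock at row 2

Answer: 2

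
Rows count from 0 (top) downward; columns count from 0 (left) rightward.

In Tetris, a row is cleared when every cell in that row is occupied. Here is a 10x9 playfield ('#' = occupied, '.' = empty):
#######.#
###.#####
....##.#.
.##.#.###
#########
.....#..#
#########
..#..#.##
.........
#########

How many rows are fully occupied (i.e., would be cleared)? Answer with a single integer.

Answer: 3

Derivation:
Check each row:
  row 0: 1 empty cell -> not full
  row 1: 1 empty cell -> not full
  row 2: 6 empty cells -> not full
  row 3: 3 empty cells -> not full
  row 4: 0 empty cells -> FULL (clear)
  row 5: 7 empty cells -> not full
  row 6: 0 empty cells -> FULL (clear)
  row 7: 5 empty cells -> not full
  row 8: 9 empty cells -> not full
  row 9: 0 empty cells -> FULL (clear)
Total rows cleared: 3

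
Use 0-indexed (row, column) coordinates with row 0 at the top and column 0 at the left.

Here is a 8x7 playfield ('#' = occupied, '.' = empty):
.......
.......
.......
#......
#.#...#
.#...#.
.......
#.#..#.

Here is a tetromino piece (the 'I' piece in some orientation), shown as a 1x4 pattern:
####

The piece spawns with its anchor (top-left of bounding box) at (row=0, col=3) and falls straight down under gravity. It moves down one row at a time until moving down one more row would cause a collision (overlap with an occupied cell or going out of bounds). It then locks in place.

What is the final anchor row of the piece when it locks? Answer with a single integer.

Answer: 3

Derivation:
Spawn at (row=0, col=3). Try each row:
  row 0: fits
  row 1: fits
  row 2: fits
  row 3: fits
  row 4: blocked -> lock at row 3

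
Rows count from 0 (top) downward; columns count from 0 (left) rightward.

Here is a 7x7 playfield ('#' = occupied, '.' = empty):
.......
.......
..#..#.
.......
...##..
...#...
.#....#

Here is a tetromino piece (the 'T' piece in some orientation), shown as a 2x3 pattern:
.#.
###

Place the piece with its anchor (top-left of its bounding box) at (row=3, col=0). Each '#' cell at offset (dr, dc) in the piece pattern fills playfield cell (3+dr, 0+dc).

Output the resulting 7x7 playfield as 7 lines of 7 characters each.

Answer: .......
.......
..#..#.
.#.....
#####..
...#...
.#....#

Derivation:
Fill (3+0,0+1) = (3,1)
Fill (3+1,0+0) = (4,0)
Fill (3+1,0+1) = (4,1)
Fill (3+1,0+2) = (4,2)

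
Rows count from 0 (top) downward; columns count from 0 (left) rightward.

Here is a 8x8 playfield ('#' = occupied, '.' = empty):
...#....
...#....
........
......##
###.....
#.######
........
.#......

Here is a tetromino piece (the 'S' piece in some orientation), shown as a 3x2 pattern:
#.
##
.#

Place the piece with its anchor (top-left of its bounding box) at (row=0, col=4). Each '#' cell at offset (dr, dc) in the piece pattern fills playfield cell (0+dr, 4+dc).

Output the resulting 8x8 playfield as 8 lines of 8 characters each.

Fill (0+0,4+0) = (0,4)
Fill (0+1,4+0) = (1,4)
Fill (0+1,4+1) = (1,5)
Fill (0+2,4+1) = (2,5)

Answer: ...##...
...###..
.....#..
......##
###.....
#.######
........
.#......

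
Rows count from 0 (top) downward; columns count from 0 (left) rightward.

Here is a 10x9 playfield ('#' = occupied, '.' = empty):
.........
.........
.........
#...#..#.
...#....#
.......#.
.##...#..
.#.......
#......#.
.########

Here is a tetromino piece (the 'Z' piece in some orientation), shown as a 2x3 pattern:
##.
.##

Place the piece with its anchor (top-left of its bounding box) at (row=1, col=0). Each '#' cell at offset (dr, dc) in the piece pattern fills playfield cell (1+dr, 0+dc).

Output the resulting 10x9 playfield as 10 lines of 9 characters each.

Fill (1+0,0+0) = (1,0)
Fill (1+0,0+1) = (1,1)
Fill (1+1,0+1) = (2,1)
Fill (1+1,0+2) = (2,2)

Answer: .........
##.......
.##......
#...#..#.
...#....#
.......#.
.##...#..
.#.......
#......#.
.########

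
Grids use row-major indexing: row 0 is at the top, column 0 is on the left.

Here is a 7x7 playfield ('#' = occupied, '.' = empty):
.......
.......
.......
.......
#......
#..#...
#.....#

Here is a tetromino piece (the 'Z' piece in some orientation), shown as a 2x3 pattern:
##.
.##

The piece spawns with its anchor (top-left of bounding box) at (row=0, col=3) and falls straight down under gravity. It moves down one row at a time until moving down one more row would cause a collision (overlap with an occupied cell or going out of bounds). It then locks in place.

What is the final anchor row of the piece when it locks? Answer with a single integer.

Answer: 4

Derivation:
Spawn at (row=0, col=3). Try each row:
  row 0: fits
  row 1: fits
  row 2: fits
  row 3: fits
  row 4: fits
  row 5: blocked -> lock at row 4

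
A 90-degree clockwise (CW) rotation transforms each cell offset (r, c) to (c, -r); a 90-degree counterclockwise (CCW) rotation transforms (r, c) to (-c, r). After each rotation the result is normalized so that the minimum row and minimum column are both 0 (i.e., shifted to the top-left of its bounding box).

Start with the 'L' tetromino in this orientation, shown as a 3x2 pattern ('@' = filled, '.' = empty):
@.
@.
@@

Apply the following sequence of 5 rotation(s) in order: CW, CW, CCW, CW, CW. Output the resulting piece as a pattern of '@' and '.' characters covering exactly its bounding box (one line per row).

Answer: ..@
@@@

Derivation:
Start:
@.
@.
@@
After rotation 1 (CW):
@@@
@..
After rotation 2 (CW):
@@
.@
.@
After rotation 3 (CCW):
@@@
@..
After rotation 4 (CW):
@@
.@
.@
After rotation 5 (CW):
..@
@@@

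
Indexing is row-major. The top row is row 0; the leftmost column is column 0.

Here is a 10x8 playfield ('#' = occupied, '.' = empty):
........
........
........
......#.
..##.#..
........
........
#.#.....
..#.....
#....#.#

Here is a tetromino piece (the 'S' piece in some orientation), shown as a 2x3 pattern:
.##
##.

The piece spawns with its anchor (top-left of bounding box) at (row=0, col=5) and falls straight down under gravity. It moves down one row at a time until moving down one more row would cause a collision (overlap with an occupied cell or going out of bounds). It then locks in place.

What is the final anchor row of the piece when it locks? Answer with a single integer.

Answer: 1

Derivation:
Spawn at (row=0, col=5). Try each row:
  row 0: fits
  row 1: fits
  row 2: blocked -> lock at row 1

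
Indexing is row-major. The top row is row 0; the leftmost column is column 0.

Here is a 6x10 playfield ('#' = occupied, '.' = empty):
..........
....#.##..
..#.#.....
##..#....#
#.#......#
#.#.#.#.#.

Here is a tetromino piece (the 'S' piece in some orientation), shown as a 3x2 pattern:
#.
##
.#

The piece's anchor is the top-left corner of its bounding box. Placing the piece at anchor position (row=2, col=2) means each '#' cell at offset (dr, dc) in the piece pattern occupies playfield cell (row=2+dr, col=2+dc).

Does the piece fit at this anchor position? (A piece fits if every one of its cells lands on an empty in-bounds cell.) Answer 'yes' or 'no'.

Check each piece cell at anchor (2, 2):
  offset (0,0) -> (2,2): occupied ('#') -> FAIL
  offset (1,0) -> (3,2): empty -> OK
  offset (1,1) -> (3,3): empty -> OK
  offset (2,1) -> (4,3): empty -> OK
All cells valid: no

Answer: no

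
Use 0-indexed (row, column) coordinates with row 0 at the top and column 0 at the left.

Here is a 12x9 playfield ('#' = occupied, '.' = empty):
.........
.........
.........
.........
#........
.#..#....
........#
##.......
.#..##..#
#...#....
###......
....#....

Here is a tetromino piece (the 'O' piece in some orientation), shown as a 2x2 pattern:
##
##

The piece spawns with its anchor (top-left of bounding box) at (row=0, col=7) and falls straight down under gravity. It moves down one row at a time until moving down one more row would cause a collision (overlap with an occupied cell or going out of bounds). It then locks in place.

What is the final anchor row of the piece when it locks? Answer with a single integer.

Spawn at (row=0, col=7). Try each row:
  row 0: fits
  row 1: fits
  row 2: fits
  row 3: fits
  row 4: fits
  row 5: blocked -> lock at row 4

Answer: 4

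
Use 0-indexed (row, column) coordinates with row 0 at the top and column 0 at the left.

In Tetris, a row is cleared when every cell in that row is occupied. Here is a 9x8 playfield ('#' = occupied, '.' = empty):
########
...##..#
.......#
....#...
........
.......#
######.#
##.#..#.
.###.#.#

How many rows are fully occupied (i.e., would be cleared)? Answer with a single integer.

Check each row:
  row 0: 0 empty cells -> FULL (clear)
  row 1: 5 empty cells -> not full
  row 2: 7 empty cells -> not full
  row 3: 7 empty cells -> not full
  row 4: 8 empty cells -> not full
  row 5: 7 empty cells -> not full
  row 6: 1 empty cell -> not full
  row 7: 4 empty cells -> not full
  row 8: 3 empty cells -> not full
Total rows cleared: 1

Answer: 1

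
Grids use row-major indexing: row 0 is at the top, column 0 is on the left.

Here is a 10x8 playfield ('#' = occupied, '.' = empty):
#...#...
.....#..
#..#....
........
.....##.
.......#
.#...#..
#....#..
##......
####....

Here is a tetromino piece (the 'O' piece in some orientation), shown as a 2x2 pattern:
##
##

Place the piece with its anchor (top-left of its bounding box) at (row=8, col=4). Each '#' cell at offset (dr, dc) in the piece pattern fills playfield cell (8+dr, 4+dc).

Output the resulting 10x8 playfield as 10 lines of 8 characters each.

Answer: #...#...
.....#..
#..#....
........
.....##.
.......#
.#...#..
#....#..
##..##..
######..

Derivation:
Fill (8+0,4+0) = (8,4)
Fill (8+0,4+1) = (8,5)
Fill (8+1,4+0) = (9,4)
Fill (8+1,4+1) = (9,5)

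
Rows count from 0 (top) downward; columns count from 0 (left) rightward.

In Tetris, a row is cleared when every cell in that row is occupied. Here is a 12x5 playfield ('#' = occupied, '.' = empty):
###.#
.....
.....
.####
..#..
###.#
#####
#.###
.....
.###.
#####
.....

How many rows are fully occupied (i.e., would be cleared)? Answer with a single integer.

Answer: 2

Derivation:
Check each row:
  row 0: 1 empty cell -> not full
  row 1: 5 empty cells -> not full
  row 2: 5 empty cells -> not full
  row 3: 1 empty cell -> not full
  row 4: 4 empty cells -> not full
  row 5: 1 empty cell -> not full
  row 6: 0 empty cells -> FULL (clear)
  row 7: 1 empty cell -> not full
  row 8: 5 empty cells -> not full
  row 9: 2 empty cells -> not full
  row 10: 0 empty cells -> FULL (clear)
  row 11: 5 empty cells -> not full
Total rows cleared: 2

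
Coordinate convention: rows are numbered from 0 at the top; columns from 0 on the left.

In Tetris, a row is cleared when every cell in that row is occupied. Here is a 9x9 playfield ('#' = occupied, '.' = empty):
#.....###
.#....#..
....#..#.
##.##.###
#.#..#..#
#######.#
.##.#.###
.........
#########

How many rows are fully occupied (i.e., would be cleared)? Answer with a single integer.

Check each row:
  row 0: 5 empty cells -> not full
  row 1: 7 empty cells -> not full
  row 2: 7 empty cells -> not full
  row 3: 2 empty cells -> not full
  row 4: 5 empty cells -> not full
  row 5: 1 empty cell -> not full
  row 6: 3 empty cells -> not full
  row 7: 9 empty cells -> not full
  row 8: 0 empty cells -> FULL (clear)
Total rows cleared: 1

Answer: 1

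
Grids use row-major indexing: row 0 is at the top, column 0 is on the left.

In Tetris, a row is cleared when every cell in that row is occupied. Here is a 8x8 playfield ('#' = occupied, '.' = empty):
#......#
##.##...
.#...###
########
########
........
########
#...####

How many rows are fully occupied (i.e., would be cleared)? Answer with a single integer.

Answer: 3

Derivation:
Check each row:
  row 0: 6 empty cells -> not full
  row 1: 4 empty cells -> not full
  row 2: 4 empty cells -> not full
  row 3: 0 empty cells -> FULL (clear)
  row 4: 0 empty cells -> FULL (clear)
  row 5: 8 empty cells -> not full
  row 6: 0 empty cells -> FULL (clear)
  row 7: 3 empty cells -> not full
Total rows cleared: 3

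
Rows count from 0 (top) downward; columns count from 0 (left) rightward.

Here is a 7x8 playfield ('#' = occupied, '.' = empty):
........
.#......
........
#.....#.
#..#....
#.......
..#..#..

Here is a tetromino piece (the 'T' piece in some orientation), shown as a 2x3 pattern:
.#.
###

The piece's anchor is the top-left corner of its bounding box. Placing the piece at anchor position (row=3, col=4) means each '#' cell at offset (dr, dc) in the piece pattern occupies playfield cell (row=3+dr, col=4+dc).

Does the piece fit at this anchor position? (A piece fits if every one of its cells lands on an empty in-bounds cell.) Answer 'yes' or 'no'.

Answer: yes

Derivation:
Check each piece cell at anchor (3, 4):
  offset (0,1) -> (3,5): empty -> OK
  offset (1,0) -> (4,4): empty -> OK
  offset (1,1) -> (4,5): empty -> OK
  offset (1,2) -> (4,6): empty -> OK
All cells valid: yes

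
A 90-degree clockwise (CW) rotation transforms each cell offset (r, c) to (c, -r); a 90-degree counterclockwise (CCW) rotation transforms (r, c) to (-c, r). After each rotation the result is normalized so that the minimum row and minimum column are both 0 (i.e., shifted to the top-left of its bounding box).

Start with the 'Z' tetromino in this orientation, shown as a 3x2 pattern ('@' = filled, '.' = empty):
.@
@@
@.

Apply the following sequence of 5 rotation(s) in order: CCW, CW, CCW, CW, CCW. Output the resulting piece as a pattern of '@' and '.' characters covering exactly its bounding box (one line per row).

Answer: @@.
.@@

Derivation:
Start:
.@
@@
@.
After rotation 1 (CCW):
@@.
.@@
After rotation 2 (CW):
.@
@@
@.
After rotation 3 (CCW):
@@.
.@@
After rotation 4 (CW):
.@
@@
@.
After rotation 5 (CCW):
@@.
.@@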